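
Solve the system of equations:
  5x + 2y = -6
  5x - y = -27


Using Cramer's rule:
Determinant D = (5)(-1) - (5)(2) = -5 - 10 = -15
Dx = (-6)(-1) - (-27)(2) = 6 + 54 = 60
Dy = (5)(-27) - (5)(-6) = -135 + 30 = -105
x = Dx/D = 60/-15 = -4
y = Dy/D = -105/-15 = 7

x = -4, y = 7


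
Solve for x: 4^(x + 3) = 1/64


Express both sides with the same base.
1/64 = 4^(-3)
Since the bases match, equate exponents: x + 3 = -3
So x = -3 - (3) = -6

x = -6


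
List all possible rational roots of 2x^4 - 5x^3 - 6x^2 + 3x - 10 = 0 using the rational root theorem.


Rational root theorem: possible roots are ±p/q where:
  p divides the constant term (-10): p ∈ {1, 2, 5, 10}
  q divides the leading coefficient (2): q ∈ {1, 2}

All possible rational roots: -10, -5, -5/2, -2, -1, -1/2, 1/2, 1, 2, 5/2, 5, 10

-10, -5, -5/2, -2, -1, -1/2, 1/2, 1, 2, 5/2, 5, 10


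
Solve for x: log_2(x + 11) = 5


Convert to exponential form: x + 11 = 2^5 = 32
x = 32 - 11 = 21
Check: log_2(21 + 11) = log_2(32) = log_2(32) = 5 ✓

x = 21


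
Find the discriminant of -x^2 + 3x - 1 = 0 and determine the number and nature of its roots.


For ax^2 + bx + c = 0, discriminant D = b^2 - 4ac
Here a = -1, b = 3, c = -1
D = (3)^2 - 4(-1)(-1) = 9 - 4 = 5

D = 5 > 0 but not a perfect square
The equation has 2 distinct real irrational roots.

Discriminant = 5, 2 distinct real irrational roots


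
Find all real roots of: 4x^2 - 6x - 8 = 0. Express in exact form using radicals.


Using the quadratic formula: x = (-b ± sqrt(b^2 - 4ac)) / (2a)
Here a = 4, b = -6, c = -8
Discriminant = b^2 - 4ac = (-6)^2 - 4(4)(-8) = 36 + 128 = 164
Since discriminant = 164 > 0, there are two real roots.
x = (6 ± 2*sqrt(41)) / 8
Simplifying: x = (3 ± sqrt(41)) / 4
Numerically: x ≈ 2.3508 or x ≈ -0.8508

x = (3 + sqrt(41)) / 4 or x = (3 - sqrt(41)) / 4


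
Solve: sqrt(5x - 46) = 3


Square both sides: 5x - 46 = 3^2 = 9
5x = 9 + 46 = 55
x = 11
Check: sqrt(5*11 - 46) = sqrt(9) = 3 ✓

x = 11


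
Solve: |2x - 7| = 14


An absolute value equation |expr| = 14 gives two cases:
Case 1: 2x - 7 = 14
  2x = 21, so x = 21/2
Case 2: 2x - 7 = -14
  2x = -7, so x = -7/2

x = -7/2, x = 21/2


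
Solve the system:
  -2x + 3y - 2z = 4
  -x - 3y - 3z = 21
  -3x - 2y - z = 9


Using Cramer's rule. Expand each determinant along the first row.
D  = (-2)*[(-3)*(-1) - (-3)*(-2)] - 3*[(-1)*(-1) - (-3)*(-3)] + (-2)*[(-1)*(-2) - (-3)*(-3)]
  = (-2)*(-3) - 3*(-8) + (-2)*(-7) = 44
Dx = 4*[(-3)*(-1) - (-3)*(-2)] - 3*[21*(-1) - (-3)*9] + (-2)*[21*(-2) - (-3)*9]
  = 4*(-3) - 3*(6) + (-2)*(-15) = 0
Dy = (-2)*[21*(-1) - (-3)*9] - 4*[(-1)*(-1) - (-3)*(-3)] + (-2)*[(-1)*9 - 21*(-3)]
  = (-2)*(6) - 4*(-8) + (-2)*(54) = -88
Dz = (-2)*[(-3)*9 - 21*(-2)] - 3*[(-1)*9 - 21*(-3)] + 4*[(-1)*(-2) - (-3)*(-3)]
  = (-2)*(15) - 3*(54) + 4*(-7) = -220
x = Dx/D = 0/44 = 0, y = Dy/D = -88/44 = -2, z = Dz/D = -220/44 = -5
Check eq1: (-2)(0) + (3)(-2) + (-2)(-5) = 4 = 4 ✓
Check eq2: (-1)(0) + (-3)(-2) + (-3)(-5) = 21 = 21 ✓
Check eq3: (-3)(0) + (-2)(-2) + (-1)(-5) = 9 = 9 ✓

x = 0, y = -2, z = -5


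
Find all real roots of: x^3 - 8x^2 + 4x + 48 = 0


Let p(x) = x^3 - 8x^2 + 4x + 48. By the rational root theorem (leading coefficient 1), any rational root is an integer divisor of 48: try ±1, ±2, ... in turn.
Test x = 1: value = 45 ≠ 0.
Test x = -1: value = 35 ≠ 0.
Test x = 2: value = 32 ≠ 0.
Test x = -2: value = 0 ✓, so (x + 2) is a factor.
Synthetic division by (x + 2): bring down 1; 1(-2) - 8 = -10; (-10)(-2) + 4 = 24; 24(-2) + 48 = 0 → quotient x^2 - 10x + 24, remainder 0.
Solve the quadratic x^2 - 10x + 24 = 0: discriminant = (-10)^2 - 4(1)(24) = 100 - 96 = 4.
sqrt(4) = 2, so x = (10 ± 2)/2: x = 6 or x = 4.

x = -2, x = 4, x = 6


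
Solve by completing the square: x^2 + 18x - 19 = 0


Start: x^2 + 18x - 19 = 0
Move constant: x^2 + 18x = 19
Half of 18 is 9, squared is 81
Add 81 to both sides: x^2 + 18x + 81 = 100
(x + 9)^2 = 100
x + 9 = ±10
x = -9 + 10 = 1 or x = -9 - 10 = -19

x = -19, x = 1


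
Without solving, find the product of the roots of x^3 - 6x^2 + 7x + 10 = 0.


By Vieta's formulas for x^3 + bx^2 + cx + d = 0:
  r1 + r2 + r3 = -b/a = 6
  r1*r2 + r1*r3 + r2*r3 = c/a = 7
  r1*r2*r3 = -d/a = -10


Product = -10


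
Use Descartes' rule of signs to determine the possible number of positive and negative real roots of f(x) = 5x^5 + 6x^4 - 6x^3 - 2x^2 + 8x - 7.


Descartes' rule of signs:

For positive roots, count sign changes in f(x) = 5x^5 + 6x^4 - 6x^3 - 2x^2 + 8x - 7:
Signs of coefficients: +, +, -, -, +, -
Number of sign changes: 3
Possible positive real roots: 3, 1

For negative roots, examine f(-x) = -5x^5 + 6x^4 + 6x^3 - 2x^2 - 8x - 7:
Signs of coefficients: -, +, +, -, -, -
Number of sign changes: 2
Possible negative real roots: 2, 0

Positive roots: 3 or 1; Negative roots: 2 or 0


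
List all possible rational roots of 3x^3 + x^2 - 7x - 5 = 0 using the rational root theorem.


Rational root theorem: possible roots are ±p/q where:
  p divides the constant term (-5): p ∈ {1, 5}
  q divides the leading coefficient (3): q ∈ {1, 3}

All possible rational roots: -5, -5/3, -1, -1/3, 1/3, 1, 5/3, 5

-5, -5/3, -1, -1/3, 1/3, 1, 5/3, 5


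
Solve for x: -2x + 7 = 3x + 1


Starting with: -2x + 7 = 3x + 1
Move all x terms to left: (-2 - 3)x = 1 - 7
Simplify: -5x = -6
Divide both sides by -5: x = 6/5

x = 6/5


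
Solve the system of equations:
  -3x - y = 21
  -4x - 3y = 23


Using Cramer's rule:
Determinant D = (-3)(-3) - (-4)(-1) = 9 - 4 = 5
Dx = (21)(-3) - (23)(-1) = -63 + 23 = -40
Dy = (-3)(23) - (-4)(21) = -69 + 84 = 15
x = Dx/D = -40/5 = -8
y = Dy/D = 15/5 = 3

x = -8, y = 3


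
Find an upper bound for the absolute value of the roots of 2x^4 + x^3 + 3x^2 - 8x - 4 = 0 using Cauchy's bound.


Cauchy's bound: all roots r satisfy |r| <= 1 + max(|a_i/a_n|) for i = 0,...,n-1
where a_n is the leading coefficient.

Coefficients: [2, 1, 3, -8, -4]
Leading coefficient a_n = 2
Ratios |a_i/a_n|: 1/2, 3/2, 4, 2
Maximum ratio: 4
Cauchy's bound: |r| <= 1 + 4 = 5

Upper bound = 5


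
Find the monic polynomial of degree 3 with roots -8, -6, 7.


A monic polynomial with roots -8, -6, 7 is:
p(x) = (x + 8)(x + 6)(x - 7)
After multiplying by (x + 8): x + 8
After multiplying by (x + 6): x^2 + 14x + 48
After multiplying by (x - 7): x^3 + 7x^2 - 50x - 336

x^3 + 7x^2 - 50x - 336


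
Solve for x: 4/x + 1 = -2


Subtract 1 from both sides: 4/x = -3
Multiply both sides by x: 4 = -3 * x
Divide by -3: x = -4/3

x = -4/3


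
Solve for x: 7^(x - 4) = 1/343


Express both sides with the same base.
1/343 = 7^(-3)
Since the bases match, equate exponents: x - 4 = -3
So x = -3 - (-4) = 1

x = 1


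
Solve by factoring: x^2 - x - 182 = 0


We need two numbers that multiply to -182 and add to -1.
Those numbers are -14 and 13 (since (-14) * 13 = -182 and (-14) + 13 = -1).
So x^2 - x - 182 = (x - 14)(x + 13) = 0
Setting each factor to zero: x = 14 or x = -13

x = -13, x = 14


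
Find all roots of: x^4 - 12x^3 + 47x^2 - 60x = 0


The constant term is 0, so x = 0 is a root. Factor out x:
  x^3 - 12x^2 + 47x - 60 = 0
Let p(x) = x^3 - 12x^2 + 47x - 60. By the rational root theorem (leading coefficient 1), any rational root is an integer divisor of 60: try ±1, ±2, ... in turn.
Test x = 1: value = -24 ≠ 0.
Test x = -1: value = -120 ≠ 0.
Test x = 2: value = -6 ≠ 0.
Test x = -2: value = -210 ≠ 0.
Test x = 3: value = 0 ✓, so (x - 3) is a factor.
Synthetic division by (x - 3): bring down 1; 1(3) - 12 = -9; (-9)(3) + 47 = 20; 20(3) - 60 = 0 → quotient x^2 - 9x + 20, remainder 0.
Solve the quadratic x^2 - 9x + 20 = 0: discriminant = (-9)^2 - 4(1)(20) = 81 - 80 = 1.
sqrt(1) = 1, so x = (9 ± 1)/2: x = 5 or x = 4.
Collecting all roots found:

x = 0, x = 3, x = 4, x = 5


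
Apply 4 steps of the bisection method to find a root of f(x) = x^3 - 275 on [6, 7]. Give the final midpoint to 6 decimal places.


f(x) = x^3 - 275
f(6) = -59 < 0
f(7) = 68 > 0

Step 1: midpoint = (6.000000 + 7.000000)/2 = 6.500000
  f(6.500000) = -0.375000
  f(mid) < 0, so root is in [6.500000, 7.000000]

Step 2: midpoint = (6.500000 + 7.000000)/2 = 6.750000
  f(6.750000) = 32.546875
  f(mid) > 0, so root is in [6.500000, 6.750000]

Step 3: midpoint = (6.500000 + 6.750000)/2 = 6.625000
  f(6.625000) = 15.775391
  f(mid) > 0, so root is in [6.500000, 6.625000]

Step 4: midpoint = (6.500000 + 6.625000)/2 = 6.562500
  f(6.562500) = 7.623291
  f(mid) > 0, so root is in [6.500000, 6.562500]

midpoint = 6.562500


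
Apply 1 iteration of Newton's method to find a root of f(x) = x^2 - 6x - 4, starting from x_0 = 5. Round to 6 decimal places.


Newton's method: x_(n+1) = x_n - f(x_n)/f'(x_n)
f(x) = x^2 - 6x - 4
f'(x) = 2x - 6

Iteration 1:
  f(5.000000) = -9.000000
  f'(5.000000) = 4.000000
  x_1 = 5.000000 - (-9.000000)/(4.000000) = 7.250000

x_1 = 7.250000


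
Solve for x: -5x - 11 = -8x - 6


Starting with: -5x - 11 = -8x - 6
Move all x terms to left: (-5 + 8)x = -6 + 11
Simplify: 3x = 5
Divide both sides by 3: x = 5/3

x = 5/3


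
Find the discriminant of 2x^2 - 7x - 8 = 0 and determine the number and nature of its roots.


For ax^2 + bx + c = 0, discriminant D = b^2 - 4ac
Here a = 2, b = -7, c = -8
D = (-7)^2 - 4(2)(-8) = 49 + 64 = 113

D = 113 > 0 but not a perfect square
The equation has 2 distinct real irrational roots.

Discriminant = 113, 2 distinct real irrational roots


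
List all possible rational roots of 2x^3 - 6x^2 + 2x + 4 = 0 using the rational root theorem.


Rational root theorem: possible roots are ±p/q where:
  p divides the constant term (4): p ∈ {1, 2, 4}
  q divides the leading coefficient (2): q ∈ {1, 2}

All possible rational roots: -4, -2, -1, -1/2, 1/2, 1, 2, 4

-4, -2, -1, -1/2, 1/2, 1, 2, 4


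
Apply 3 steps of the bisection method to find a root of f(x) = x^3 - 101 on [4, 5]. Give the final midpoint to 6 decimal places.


f(x) = x^3 - 101
f(4) = -37 < 0
f(5) = 24 > 0

Step 1: midpoint = (4.000000 + 5.000000)/2 = 4.500000
  f(4.500000) = -9.875000
  f(mid) < 0, so root is in [4.500000, 5.000000]

Step 2: midpoint = (4.500000 + 5.000000)/2 = 4.750000
  f(4.750000) = 6.171875
  f(mid) > 0, so root is in [4.500000, 4.750000]

Step 3: midpoint = (4.500000 + 4.750000)/2 = 4.625000
  f(4.625000) = -2.068359
  f(mid) < 0, so root is in [4.625000, 4.750000]

midpoint = 4.625000


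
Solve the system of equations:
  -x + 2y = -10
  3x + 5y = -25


Using Cramer's rule:
Determinant D = (-1)(5) - (3)(2) = -5 - 6 = -11
Dx = (-10)(5) - (-25)(2) = -50 + 50 = 0
Dy = (-1)(-25) - (3)(-10) = 25 + 30 = 55
x = Dx/D = 0/-11 = 0
y = Dy/D = 55/-11 = -5

x = 0, y = -5


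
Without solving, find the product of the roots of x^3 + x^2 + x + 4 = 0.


By Vieta's formulas for x^3 + bx^2 + cx + d = 0:
  r1 + r2 + r3 = -b/a = -1
  r1*r2 + r1*r3 + r2*r3 = c/a = 1
  r1*r2*r3 = -d/a = -4


Product = -4


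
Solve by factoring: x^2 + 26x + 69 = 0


We need two numbers that multiply to 69 and add to 26.
Those numbers are 23 and 3 (since 23 * 3 = 69 and 23 + 3 = 26).
So x^2 + 26x + 69 = (x + 23)(x + 3) = 0
Setting each factor to zero: x = -23 or x = -3

x = -23, x = -3


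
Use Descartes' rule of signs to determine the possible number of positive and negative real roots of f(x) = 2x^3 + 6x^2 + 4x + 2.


Descartes' rule of signs:

For positive roots, count sign changes in f(x) = 2x^3 + 6x^2 + 4x + 2:
Signs of coefficients: +, +, +, +
Number of sign changes: 0
Possible positive real roots: 0

For negative roots, examine f(-x) = -2x^3 + 6x^2 - 4x + 2:
Signs of coefficients: -, +, -, +
Number of sign changes: 3
Possible negative real roots: 3, 1

Positive roots: 0; Negative roots: 3 or 1


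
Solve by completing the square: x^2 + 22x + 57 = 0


Start: x^2 + 22x + 57 = 0
Move constant: x^2 + 22x = -57
Half of 22 is 11, squared is 121
Add 121 to both sides: x^2 + 22x + 121 = 64
(x + 11)^2 = 64
x + 11 = ±8
x = -11 + 8 = -3 or x = -11 - 8 = -19

x = -19, x = -3


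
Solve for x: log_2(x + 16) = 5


Convert to exponential form: x + 16 = 2^5 = 32
x = 32 - 16 = 16
Check: log_2(16 + 16) = log_2(32) = log_2(32) = 5 ✓

x = 16


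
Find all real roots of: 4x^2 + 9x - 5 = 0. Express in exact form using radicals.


Using the quadratic formula: x = (-b ± sqrt(b^2 - 4ac)) / (2a)
Here a = 4, b = 9, c = -5
Discriminant = b^2 - 4ac = 9^2 - 4(4)(-5) = 81 + 80 = 161
Since discriminant = 161 > 0, there are two real roots.
x = (-9 ± sqrt(161)) / 8
Numerically: x ≈ 0.4611 or x ≈ -2.7111

x = (-9 + sqrt(161)) / 8 or x = (-9 - sqrt(161)) / 8


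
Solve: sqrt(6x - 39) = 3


Square both sides: 6x - 39 = 3^2 = 9
6x = 9 + 39 = 48
x = 8
Check: sqrt(6*8 - 39) = sqrt(9) = 3 ✓

x = 8


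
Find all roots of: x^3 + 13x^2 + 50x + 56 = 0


Let p(x) = x^3 + 13x^2 + 50x + 56. By the rational root theorem (leading coefficient 1), any rational root is an integer divisor of 56: try ±1, ±2, ... in turn.
Test x = 1: value = 120 ≠ 0.
Test x = -1: value = 18 ≠ 0.
Test x = 2: value = 216 ≠ 0.
Test x = -2: value = 0 ✓, so (x + 2) is a factor.
Synthetic division by (x + 2): bring down 1; 1(-2) + 13 = 11; 11(-2) + 50 = 28; 28(-2) + 56 = 0 → quotient x^2 + 11x + 28, remainder 0.
Solve the quadratic x^2 + 11x + 28 = 0: discriminant = 11^2 - 4(1)(28) = 121 - 112 = 9.
sqrt(9) = 3, so x = (-11 ± 3)/2: x = -4 or x = -7.
Collecting all roots found:

x = -7, x = -4, x = -2


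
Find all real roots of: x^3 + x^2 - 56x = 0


The constant term is 0, so x = 0 is a root. Factor out x:
  x(x^2 + x - 56) = 0
Solve the quadratic x^2 + x - 56 = 0: discriminant = 1^2 - 4(1)(-56) = 1 + 224 = 225.
sqrt(225) = 15, so x = (-1 ± 15)/2: x = 7 or x = -8.

x = -8, x = 0, x = 7


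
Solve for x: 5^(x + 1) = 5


Express both sides with the same base.
5 = 5^1
Since the bases match, equate exponents: x + 1 = 1
So x = 1 - (1) = 0

x = 0


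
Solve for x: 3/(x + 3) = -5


Multiply both sides by (x + 3): 3 = -5(x + 3)
Distribute: 3 = -5x - 15
-5x = 3 + 15 = 18
x = -18/5

x = -18/5


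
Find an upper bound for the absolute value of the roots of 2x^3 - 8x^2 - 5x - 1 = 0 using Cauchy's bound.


Cauchy's bound: all roots r satisfy |r| <= 1 + max(|a_i/a_n|) for i = 0,...,n-1
where a_n is the leading coefficient.

Coefficients: [2, -8, -5, -1]
Leading coefficient a_n = 2
Ratios |a_i/a_n|: 4, 5/2, 1/2
Maximum ratio: 4
Cauchy's bound: |r| <= 1 + 4 = 5

Upper bound = 5


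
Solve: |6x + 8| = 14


An absolute value equation |expr| = 14 gives two cases:
Case 1: 6x + 8 = 14
  6x = 6, so x = 1
Case 2: 6x + 8 = -14
  6x = -22, so x = -11/3

x = -11/3, x = 1


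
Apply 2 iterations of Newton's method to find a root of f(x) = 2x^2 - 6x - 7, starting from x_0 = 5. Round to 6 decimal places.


Newton's method: x_(n+1) = x_n - f(x_n)/f'(x_n)
f(x) = 2x^2 - 6x - 7
f'(x) = 4x - 6

Iteration 1:
  f(5.000000) = 13.000000
  f'(5.000000) = 14.000000
  x_1 = 5.000000 - (13.000000)/(14.000000) = 4.071429

Iteration 2:
  f(4.071429) = 1.724490
  f'(4.071429) = 10.285714
  x_2 = 4.071429 - (1.724490)/(10.285714) = 3.903770

x_2 = 3.903770


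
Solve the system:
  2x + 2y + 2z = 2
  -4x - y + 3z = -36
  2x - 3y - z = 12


Using Cramer's rule. Expand each determinant along the first row.
D  = 2*[(-1)*(-1) - 3*(-3)] - 2*[(-4)*(-1) - 3*2] + 2*[(-4)*(-3) - (-1)*2]
  = 2*(10) - 2*(-2) + 2*(14) = 52
Dx = 2*[(-1)*(-1) - 3*(-3)] - 2*[(-36)*(-1) - 3*12] + 2*[(-36)*(-3) - (-1)*12]
  = 2*(10) - 2*(0) + 2*(120) = 260
Dy = 2*[(-36)*(-1) - 3*12] - 2*[(-4)*(-1) - 3*2] + 2*[(-4)*12 - (-36)*2]
  = 2*(0) - 2*(-2) + 2*(24) = 52
Dz = 2*[(-1)*12 - (-36)*(-3)] - 2*[(-4)*12 - (-36)*2] + 2*[(-4)*(-3) - (-1)*2]
  = 2*(-120) - 2*(24) + 2*(14) = -260
x = Dx/D = 260/52 = 5, y = Dy/D = 52/52 = 1, z = Dz/D = -260/52 = -5
Check eq1: (2)(5) + (2)(1) + (2)(-5) = 2 = 2 ✓
Check eq2: (-4)(5) + (-1)(1) + (3)(-5) = -36 = -36 ✓
Check eq3: (2)(5) + (-3)(1) + (-1)(-5) = 12 = 12 ✓

x = 5, y = 1, z = -5


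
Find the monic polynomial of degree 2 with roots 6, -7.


A monic polynomial with roots 6, -7 is:
p(x) = (x - 6)(x + 7)
After multiplying by (x - 6): x - 6
After multiplying by (x + 7): x^2 + x - 42

x^2 + x - 42


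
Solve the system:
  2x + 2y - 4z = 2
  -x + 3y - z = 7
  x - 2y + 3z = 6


Using Cramer's rule. Expand each determinant along the first row.
D  = 2*[3*3 - (-1)*(-2)] - 2*[(-1)*3 - (-1)*1] + (-4)*[(-1)*(-2) - 3*1]
  = 2*(7) - 2*(-2) + (-4)*(-1) = 22
Dx = 2*[3*3 - (-1)*(-2)] - 2*[7*3 - (-1)*6] + (-4)*[7*(-2) - 3*6]
  = 2*(7) - 2*(27) + (-4)*(-32) = 88
Dy = 2*[7*3 - (-1)*6] - 2*[(-1)*3 - (-1)*1] + (-4)*[(-1)*6 - 7*1]
  = 2*(27) - 2*(-2) + (-4)*(-13) = 110
Dz = 2*[3*6 - 7*(-2)] - 2*[(-1)*6 - 7*1] + 2*[(-1)*(-2) - 3*1]
  = 2*(32) - 2*(-13) + 2*(-1) = 88
x = Dx/D = 88/22 = 4, y = Dy/D = 110/22 = 5, z = Dz/D = 88/22 = 4
Check eq1: (2)(4) + (2)(5) + (-4)(4) = 2 = 2 ✓
Check eq2: (-1)(4) + (3)(5) + (-1)(4) = 7 = 7 ✓
Check eq3: (1)(4) + (-2)(5) + (3)(4) = 6 = 6 ✓

x = 4, y = 5, z = 4


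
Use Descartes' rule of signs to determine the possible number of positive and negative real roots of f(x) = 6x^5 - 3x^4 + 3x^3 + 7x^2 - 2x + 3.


Descartes' rule of signs:

For positive roots, count sign changes in f(x) = 6x^5 - 3x^4 + 3x^3 + 7x^2 - 2x + 3:
Signs of coefficients: +, -, +, +, -, +
Number of sign changes: 4
Possible positive real roots: 4, 2, 0

For negative roots, examine f(-x) = -6x^5 - 3x^4 - 3x^3 + 7x^2 + 2x + 3:
Signs of coefficients: -, -, -, +, +, +
Number of sign changes: 1
Possible negative real roots: 1

Positive roots: 4 or 2 or 0; Negative roots: 1


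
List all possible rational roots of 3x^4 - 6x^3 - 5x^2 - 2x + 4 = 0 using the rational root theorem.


Rational root theorem: possible roots are ±p/q where:
  p divides the constant term (4): p ∈ {1, 2, 4}
  q divides the leading coefficient (3): q ∈ {1, 3}

All possible rational roots: -4, -2, -4/3, -1, -2/3, -1/3, 1/3, 2/3, 1, 4/3, 2, 4

-4, -2, -4/3, -1, -2/3, -1/3, 1/3, 2/3, 1, 4/3, 2, 4


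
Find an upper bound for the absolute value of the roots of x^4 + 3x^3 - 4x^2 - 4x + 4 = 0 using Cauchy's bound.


Cauchy's bound: all roots r satisfy |r| <= 1 + max(|a_i/a_n|) for i = 0,...,n-1
where a_n is the leading coefficient.

Coefficients: [1, 3, -4, -4, 4]
Leading coefficient a_n = 1
Ratios |a_i/a_n|: 3, 4, 4, 4
Maximum ratio: 4
Cauchy's bound: |r| <= 1 + 4 = 5

Upper bound = 5


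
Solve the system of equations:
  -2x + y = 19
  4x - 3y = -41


Using Cramer's rule:
Determinant D = (-2)(-3) - (4)(1) = 6 - 4 = 2
Dx = (19)(-3) - (-41)(1) = -57 + 41 = -16
Dy = (-2)(-41) - (4)(19) = 82 - 76 = 6
x = Dx/D = -16/2 = -8
y = Dy/D = 6/2 = 3

x = -8, y = 3


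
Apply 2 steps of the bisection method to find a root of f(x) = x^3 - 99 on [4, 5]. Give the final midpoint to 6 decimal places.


f(x) = x^3 - 99
f(4) = -35 < 0
f(5) = 26 > 0

Step 1: midpoint = (4.000000 + 5.000000)/2 = 4.500000
  f(4.500000) = -7.875000
  f(mid) < 0, so root is in [4.500000, 5.000000]

Step 2: midpoint = (4.500000 + 5.000000)/2 = 4.750000
  f(4.750000) = 8.171875
  f(mid) > 0, so root is in [4.500000, 4.750000]

midpoint = 4.750000


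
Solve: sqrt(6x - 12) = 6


Square both sides: 6x - 12 = 6^2 = 36
6x = 36 + 12 = 48
x = 8
Check: sqrt(6*8 - 12) = sqrt(36) = 6 ✓

x = 8


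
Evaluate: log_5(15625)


We need the exponent such that 5^? = 15625
5^6 = 15625
Therefore log_5(15625) = 6

6


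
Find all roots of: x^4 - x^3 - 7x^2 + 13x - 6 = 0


Let p(x) = x^4 - x^3 - 7x^2 + 13x - 6. By the rational root theorem (leading coefficient 1), any rational root is an integer divisor of 6: try ±1, ±2, ... in turn.
Test x = 1: value = 0 ✓, so (x - 1) is a factor.
Synthetic division by (x - 1): bring down 1; 1(1) - 1 = 0; 0(1) - 7 = -7; (-7)(1) + 13 = 6; 6(1) - 6 = 0 → quotient x^3 - 7x + 6, remainder 0.
Continue with the quotient x^3 - 7x + 6 (candidates must divide 6; re-test x = 1 first in case it repeats).
Test x = 1: value = 0 ✓, so (x - 1) is a factor.
Synthetic division by (x - 1): bring down 1; 1(1) + 0 = 1; 1(1) - 7 = -6; (-6)(1) + 6 = 0 → quotient x^2 + x - 6, remainder 0.
Solve the quadratic x^2 + x - 6 = 0: discriminant = 1^2 - 4(1)(-6) = 1 + 24 = 25.
sqrt(25) = 5, so x = (-1 ± 5)/2: x = 2 or x = -3.
Collecting all roots found:

x = -3, x = 1 (multiplicity 2), x = 2


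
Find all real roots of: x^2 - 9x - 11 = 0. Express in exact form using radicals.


Using the quadratic formula: x = (-b ± sqrt(b^2 - 4ac)) / (2a)
Here a = 1, b = -9, c = -11
Discriminant = b^2 - 4ac = (-9)^2 - 4(1)(-11) = 81 + 44 = 125
Since discriminant = 125 > 0, there are two real roots.
x = (9 ± 5*sqrt(5)) / 2
Numerically: x ≈ 10.0902 or x ≈ -1.0902

x = (9 + 5*sqrt(5)) / 2 or x = (9 - 5*sqrt(5)) / 2


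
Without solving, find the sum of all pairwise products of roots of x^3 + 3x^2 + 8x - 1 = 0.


By Vieta's formulas for x^3 + bx^2 + cx + d = 0:
  r1 + r2 + r3 = -b/a = -3
  r1*r2 + r1*r3 + r2*r3 = c/a = 8
  r1*r2*r3 = -d/a = 1


Sum of pairwise products = 8


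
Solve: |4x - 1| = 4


An absolute value equation |expr| = 4 gives two cases:
Case 1: 4x - 1 = 4
  4x = 5, so x = 5/4
Case 2: 4x - 1 = -4
  4x = -3, so x = -3/4

x = -3/4, x = 5/4


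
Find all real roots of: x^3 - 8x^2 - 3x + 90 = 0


Let p(x) = x^3 - 8x^2 - 3x + 90. By the rational root theorem (leading coefficient 1), any rational root is an integer divisor of 90: try ±1, ±2, ... in turn.
Test x = 1: value = 80 ≠ 0.
Test x = -1: value = 84 ≠ 0.
Test x = 2: value = 60 ≠ 0.
Test x = -2: value = 56 ≠ 0.
Test x = 3: value = 36 ≠ 0.
Test x = -3: value = 0 ✓, so (x + 3) is a factor.
Synthetic division by (x + 3): bring down 1; 1(-3) - 8 = -11; (-11)(-3) - 3 = 30; 30(-3) + 90 = 0 → quotient x^2 - 11x + 30, remainder 0.
Solve the quadratic x^2 - 11x + 30 = 0: discriminant = (-11)^2 - 4(1)(30) = 121 - 120 = 1.
sqrt(1) = 1, so x = (11 ± 1)/2: x = 6 or x = 5.

x = -3, x = 5, x = 6


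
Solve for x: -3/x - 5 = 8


Subtract -5 from both sides: -3/x = 13
Multiply both sides by x: -3 = 13 * x
Divide by 13: x = -3/13

x = -3/13


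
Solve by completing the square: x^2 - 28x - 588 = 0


Start: x^2 - 28x - 588 = 0
Move constant: x^2 - 28x = 588
Half of -28 is -14, squared is 196
Add 196 to both sides: x^2 - 28x + 196 = 784
(x - 14)^2 = 784
x - 14 = ±28
x = 14 + 28 = 42 or x = 14 - 28 = -14

x = -14, x = 42


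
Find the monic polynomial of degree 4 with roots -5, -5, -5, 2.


A monic polynomial with roots -5, -5, -5, 2 is:
p(x) = (x + 5)(x + 5)(x + 5)(x - 2)
After multiplying by (x + 5): x + 5
After multiplying by (x + 5): x^2 + 10x + 25
After multiplying by (x + 5): x^3 + 15x^2 + 75x + 125
After multiplying by (x - 2): x^4 + 13x^3 + 45x^2 - 25x - 250

x^4 + 13x^3 + 45x^2 - 25x - 250


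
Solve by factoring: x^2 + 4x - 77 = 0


We need two numbers that multiply to -77 and add to 4.
Those numbers are 11 and -7 (since 11 * (-7) = -77 and 11 + (-7) = 4).
So x^2 + 4x - 77 = (x + 11)(x - 7) = 0
Setting each factor to zero: x = -11 or x = 7

x = -11, x = 7


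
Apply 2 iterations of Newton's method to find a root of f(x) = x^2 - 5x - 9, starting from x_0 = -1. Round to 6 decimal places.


Newton's method: x_(n+1) = x_n - f(x_n)/f'(x_n)
f(x) = x^2 - 5x - 9
f'(x) = 2x - 5

Iteration 1:
  f(-1.000000) = -3.000000
  f'(-1.000000) = -7.000000
  x_1 = -1.000000 - (-3.000000)/(-7.000000) = -1.428571

Iteration 2:
  f(-1.428571) = 0.183673
  f'(-1.428571) = -7.857143
  x_2 = -1.428571 - (0.183673)/(-7.857143) = -1.405195

x_2 = -1.405195


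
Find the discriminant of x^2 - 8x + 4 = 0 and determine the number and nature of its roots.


For ax^2 + bx + c = 0, discriminant D = b^2 - 4ac
Here a = 1, b = -8, c = 4
D = (-8)^2 - 4(1)(4) = 64 - 16 = 48

D = 48 > 0 but not a perfect square
The equation has 2 distinct real irrational roots.

Discriminant = 48, 2 distinct real irrational roots


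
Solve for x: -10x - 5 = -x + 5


Starting with: -10x - 5 = -x + 5
Move all x terms to left: (-10 + 1)x = 5 + 5
Simplify: -9x = 10
Divide both sides by -9: x = -10/9

x = -10/9


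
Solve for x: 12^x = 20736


Express both sides with the same base.
20736 = 12^4
Since the bases match: x = 4

x = 4


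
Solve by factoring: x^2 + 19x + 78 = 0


We need two numbers that multiply to 78 and add to 19.
Those numbers are 13 and 6 (since 13 * 6 = 78 and 13 + 6 = 19).
So x^2 + 19x + 78 = (x + 13)(x + 6) = 0
Setting each factor to zero: x = -13 or x = -6

x = -13, x = -6


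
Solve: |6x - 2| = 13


An absolute value equation |expr| = 13 gives two cases:
Case 1: 6x - 2 = 13
  6x = 15, so x = 5/2
Case 2: 6x - 2 = -13
  6x = -11, so x = -11/6

x = -11/6, x = 5/2


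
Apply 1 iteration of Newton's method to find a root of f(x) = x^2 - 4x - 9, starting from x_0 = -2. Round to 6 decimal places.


Newton's method: x_(n+1) = x_n - f(x_n)/f'(x_n)
f(x) = x^2 - 4x - 9
f'(x) = 2x - 4

Iteration 1:
  f(-2.000000) = 3.000000
  f'(-2.000000) = -8.000000
  x_1 = -2.000000 - (3.000000)/(-8.000000) = -1.625000

x_1 = -1.625000


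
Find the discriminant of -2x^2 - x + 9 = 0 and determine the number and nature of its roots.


For ax^2 + bx + c = 0, discriminant D = b^2 - 4ac
Here a = -2, b = -1, c = 9
D = (-1)^2 - 4(-2)(9) = 1 + 72 = 73

D = 73 > 0 but not a perfect square
The equation has 2 distinct real irrational roots.

Discriminant = 73, 2 distinct real irrational roots


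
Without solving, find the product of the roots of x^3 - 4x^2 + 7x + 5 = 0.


By Vieta's formulas for x^3 + bx^2 + cx + d = 0:
  r1 + r2 + r3 = -b/a = 4
  r1*r2 + r1*r3 + r2*r3 = c/a = 7
  r1*r2*r3 = -d/a = -5


Product = -5


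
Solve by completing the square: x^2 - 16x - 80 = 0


Start: x^2 - 16x - 80 = 0
Move constant: x^2 - 16x = 80
Half of -16 is -8, squared is 64
Add 64 to both sides: x^2 - 16x + 64 = 144
(x - 8)^2 = 144
x - 8 = ±12
x = 8 + 12 = 20 or x = 8 - 12 = -4

x = -4, x = 20


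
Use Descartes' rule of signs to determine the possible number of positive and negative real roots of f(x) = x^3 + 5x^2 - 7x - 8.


Descartes' rule of signs:

For positive roots, count sign changes in f(x) = x^3 + 5x^2 - 7x - 8:
Signs of coefficients: +, +, -, -
Number of sign changes: 1
Possible positive real roots: 1

For negative roots, examine f(-x) = -x^3 + 5x^2 + 7x - 8:
Signs of coefficients: -, +, +, -
Number of sign changes: 2
Possible negative real roots: 2, 0

Positive roots: 1; Negative roots: 2 or 0


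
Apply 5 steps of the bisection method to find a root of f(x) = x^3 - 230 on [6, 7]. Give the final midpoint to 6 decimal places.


f(x) = x^3 - 230
f(6) = -14 < 0
f(7) = 113 > 0

Step 1: midpoint = (6.000000 + 7.000000)/2 = 6.500000
  f(6.500000) = 44.625000
  f(mid) > 0, so root is in [6.000000, 6.500000]

Step 2: midpoint = (6.000000 + 6.500000)/2 = 6.250000
  f(6.250000) = 14.140625
  f(mid) > 0, so root is in [6.000000, 6.250000]

Step 3: midpoint = (6.000000 + 6.250000)/2 = 6.125000
  f(6.125000) = -0.216797
  f(mid) < 0, so root is in [6.125000, 6.250000]

Step 4: midpoint = (6.125000 + 6.250000)/2 = 6.187500
  f(6.187500) = 6.889404
  f(mid) > 0, so root is in [6.125000, 6.187500]

Step 5: midpoint = (6.125000 + 6.187500)/2 = 6.156250
  f(6.156250) = 3.318268
  f(mid) > 0, so root is in [6.125000, 6.156250]

midpoint = 6.156250


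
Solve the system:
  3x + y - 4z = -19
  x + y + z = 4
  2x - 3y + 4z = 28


Using Cramer's rule. Expand each determinant along the first row.
D  = 3*[1*4 - 1*(-3)] - 1*[1*4 - 1*2] + (-4)*[1*(-3) - 1*2]
  = 3*(7) - 1*(2) + (-4)*(-5) = 39
Dx = (-19)*[1*4 - 1*(-3)] - 1*[4*4 - 1*28] + (-4)*[4*(-3) - 1*28]
  = (-19)*(7) - 1*(-12) + (-4)*(-40) = 39
Dy = 3*[4*4 - 1*28] - (-19)*[1*4 - 1*2] + (-4)*[1*28 - 4*2]
  = 3*(-12) - (-19)*(2) + (-4)*(20) = -78
Dz = 3*[1*28 - 4*(-3)] - 1*[1*28 - 4*2] + (-19)*[1*(-3) - 1*2]
  = 3*(40) - 1*(20) + (-19)*(-5) = 195
x = Dx/D = 39/39 = 1, y = Dy/D = -78/39 = -2, z = Dz/D = 195/39 = 5
Check eq1: (3)(1) + (1)(-2) + (-4)(5) = -19 = -19 ✓
Check eq2: (1)(1) + (1)(-2) + (1)(5) = 4 = 4 ✓
Check eq3: (2)(1) + (-3)(-2) + (4)(5) = 28 = 28 ✓

x = 1, y = -2, z = 5


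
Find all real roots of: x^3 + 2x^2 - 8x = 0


The constant term is 0, so x = 0 is a root. Factor out x:
  x(x^2 + 2x - 8) = 0
Solve the quadratic x^2 + 2x - 8 = 0: discriminant = 2^2 - 4(1)(-8) = 4 + 32 = 36.
sqrt(36) = 6, so x = (-2 ± 6)/2: x = 2 or x = -4.

x = -4, x = 0, x = 2


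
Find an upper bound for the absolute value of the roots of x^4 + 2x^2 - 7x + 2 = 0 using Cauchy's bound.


Cauchy's bound: all roots r satisfy |r| <= 1 + max(|a_i/a_n|) for i = 0,...,n-1
where a_n is the leading coefficient.

Coefficients: [1, 0, 2, -7, 2]
Leading coefficient a_n = 1
Ratios |a_i/a_n|: 0, 2, 7, 2
Maximum ratio: 7
Cauchy's bound: |r| <= 1 + 7 = 8

Upper bound = 8


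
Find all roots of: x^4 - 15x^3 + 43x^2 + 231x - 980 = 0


Let p(x) = x^4 - 15x^3 + 43x^2 + 231x - 980. By the rational root theorem (leading coefficient 1), any rational root is an integer divisor of 980: try ±1, ±2, ... in turn.
Test x = 1: value = -720 ≠ 0.
Test x = -1: value = -1152 ≠ 0.
Test x = 2: value = -450 ≠ 0.
Test x = -2: value = -1134 ≠ 0.
Test x = 4: value = -72 ≠ 0.
Test x = -4: value = 0 ✓, so (x + 4) is a factor.
Synthetic division by (x + 4): bring down 1; 1(-4) - 15 = -19; (-19)(-4) + 43 = 119; 119(-4) + 231 = -245; (-245)(-4) - 980 = 0 → quotient x^3 - 19x^2 + 119x - 245, remainder 0.
Continue with the quotient x^3 - 19x^2 + 119x - 245 (candidates must divide 245).
Test x = 5: value = 0 ✓, so (x - 5) is a factor.
Synthetic division by (x - 5): bring down 1; 1(5) - 19 = -14; (-14)(5) + 119 = 49; 49(5) - 245 = 0 → quotient x^2 - 14x + 49, remainder 0.
Solve the quadratic x^2 - 14x + 49 = 0: discriminant = (-14)^2 - 4(1)(49) = 196 - 196 = 0.
Discriminant = 0, so a double root: x = 14/2 = 7.
Collecting all roots found:

x = -4, x = 5, x = 7 (multiplicity 2)


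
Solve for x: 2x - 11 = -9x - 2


Starting with: 2x - 11 = -9x - 2
Move all x terms to left: (2 + 9)x = -2 + 11
Simplify: 11x = 9
Divide both sides by 11: x = 9/11

x = 9/11


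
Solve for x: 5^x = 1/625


Express both sides with the same base.
1/625 = 5^(-4)
Since the bases match: x = -4

x = -4


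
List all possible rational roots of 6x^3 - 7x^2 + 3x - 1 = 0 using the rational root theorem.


Rational root theorem: possible roots are ±p/q where:
  p divides the constant term (-1): p ∈ {1}
  q divides the leading coefficient (6): q ∈ {1, 2, 3, 6}

All possible rational roots: -1, -1/2, -1/3, -1/6, 1/6, 1/3, 1/2, 1

-1, -1/2, -1/3, -1/6, 1/6, 1/3, 1/2, 1


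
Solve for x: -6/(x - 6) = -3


Multiply both sides by (x - 6): -6 = -3(x - 6)
Distribute: -6 = -3x + 18
-3x = -6 - 18 = -24
x = 8

x = 8


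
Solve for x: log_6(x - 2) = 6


Convert to exponential form: x - 2 = 6^6 = 46656
x = 46656 + 2 = 46658
Check: log_6(46658 - 2) = log_6(46656) = log_6(46656) = 6 ✓

x = 46658


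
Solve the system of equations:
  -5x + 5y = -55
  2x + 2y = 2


Using Cramer's rule:
Determinant D = (-5)(2) - (2)(5) = -10 - 10 = -20
Dx = (-55)(2) - (2)(5) = -110 - 10 = -120
Dy = (-5)(2) - (2)(-55) = -10 + 110 = 100
x = Dx/D = -120/-20 = 6
y = Dy/D = 100/-20 = -5

x = 6, y = -5


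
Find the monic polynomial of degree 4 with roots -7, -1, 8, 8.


A monic polynomial with roots -7, -1, 8, 8 is:
p(x) = (x + 7)(x + 1)(x - 8)(x - 8)
After multiplying by (x + 7): x + 7
After multiplying by (x + 1): x^2 + 8x + 7
After multiplying by (x - 8): x^3 - 57x - 56
After multiplying by (x - 8): x^4 - 8x^3 - 57x^2 + 400x + 448

x^4 - 8x^3 - 57x^2 + 400x + 448


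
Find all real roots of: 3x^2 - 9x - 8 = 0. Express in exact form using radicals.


Using the quadratic formula: x = (-b ± sqrt(b^2 - 4ac)) / (2a)
Here a = 3, b = -9, c = -8
Discriminant = b^2 - 4ac = (-9)^2 - 4(3)(-8) = 81 + 96 = 177
Since discriminant = 177 > 0, there are two real roots.
x = (9 ± sqrt(177)) / 6
Numerically: x ≈ 3.7174 or x ≈ -0.7174

x = (9 + sqrt(177)) / 6 or x = (9 - sqrt(177)) / 6


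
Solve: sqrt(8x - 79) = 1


Square both sides: 8x - 79 = 1^2 = 1
8x = 1 + 79 = 80
x = 10
Check: sqrt(8*10 - 79) = sqrt(1) = 1 ✓

x = 10


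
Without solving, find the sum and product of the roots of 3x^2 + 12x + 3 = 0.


By Vieta's formulas for ax^2 + bx + c = 0:
  Sum of roots = -b/a
  Product of roots = c/a

Here a = 3, b = 12, c = 3
Sum = -(12)/3 = -4
Product = 3/3 = 1

Sum = -4, Product = 1


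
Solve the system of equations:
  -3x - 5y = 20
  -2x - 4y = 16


Using Cramer's rule:
Determinant D = (-3)(-4) - (-2)(-5) = 12 - 10 = 2
Dx = (20)(-4) - (16)(-5) = -80 + 80 = 0
Dy = (-3)(16) - (-2)(20) = -48 + 40 = -8
x = Dx/D = 0/2 = 0
y = Dy/D = -8/2 = -4

x = 0, y = -4


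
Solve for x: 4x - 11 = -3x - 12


Starting with: 4x - 11 = -3x - 12
Move all x terms to left: (4 + 3)x = -12 + 11
Simplify: 7x = -1
Divide both sides by 7: x = -1/7

x = -1/7


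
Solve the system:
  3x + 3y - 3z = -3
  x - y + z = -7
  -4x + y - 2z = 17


Using Cramer's rule. Expand each determinant along the first row.
D  = 3*[(-1)*(-2) - 1*1] - 3*[1*(-2) - 1*(-4)] + (-3)*[1*1 - (-1)*(-4)]
  = 3*(1) - 3*(2) + (-3)*(-3) = 6
Dx = (-3)*[(-1)*(-2) - 1*1] - 3*[(-7)*(-2) - 1*17] + (-3)*[(-7)*1 - (-1)*17]
  = (-3)*(1) - 3*(-3) + (-3)*(10) = -24
Dy = 3*[(-7)*(-2) - 1*17] - (-3)*[1*(-2) - 1*(-4)] + (-3)*[1*17 - (-7)*(-4)]
  = 3*(-3) - (-3)*(2) + (-3)*(-11) = 30
Dz = 3*[(-1)*17 - (-7)*1] - 3*[1*17 - (-7)*(-4)] + (-3)*[1*1 - (-1)*(-4)]
  = 3*(-10) - 3*(-11) + (-3)*(-3) = 12
x = Dx/D = -24/6 = -4, y = Dy/D = 30/6 = 5, z = Dz/D = 12/6 = 2
Check eq1: (3)(-4) + (3)(5) + (-3)(2) = -3 = -3 ✓
Check eq2: (1)(-4) + (-1)(5) + (1)(2) = -7 = -7 ✓
Check eq3: (-4)(-4) + (1)(5) + (-2)(2) = 17 = 17 ✓

x = -4, y = 5, z = 2


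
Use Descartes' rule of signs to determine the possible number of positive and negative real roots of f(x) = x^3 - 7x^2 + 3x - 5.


Descartes' rule of signs:

For positive roots, count sign changes in f(x) = x^3 - 7x^2 + 3x - 5:
Signs of coefficients: +, -, +, -
Number of sign changes: 3
Possible positive real roots: 3, 1

For negative roots, examine f(-x) = -x^3 - 7x^2 - 3x - 5:
Signs of coefficients: -, -, -, -
Number of sign changes: 0
Possible negative real roots: 0

Positive roots: 3 or 1; Negative roots: 0


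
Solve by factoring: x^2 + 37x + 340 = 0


We need two numbers that multiply to 340 and add to 37.
Those numbers are 17 and 20 (since 17 * 20 = 340 and 17 + 20 = 37).
So x^2 + 37x + 340 = (x + 17)(x + 20) = 0
Setting each factor to zero: x = -17 or x = -20

x = -20, x = -17


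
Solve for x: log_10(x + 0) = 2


Convert to exponential form: x + 0 = 10^2 = 100
x = 100 - 0 = 100
Check: log_10(100 + 0) = log_10(100) = log_10(100) = 2 ✓

x = 100


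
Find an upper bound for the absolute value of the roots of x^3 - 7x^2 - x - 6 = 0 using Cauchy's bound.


Cauchy's bound: all roots r satisfy |r| <= 1 + max(|a_i/a_n|) for i = 0,...,n-1
where a_n is the leading coefficient.

Coefficients: [1, -7, -1, -6]
Leading coefficient a_n = 1
Ratios |a_i/a_n|: 7, 1, 6
Maximum ratio: 7
Cauchy's bound: |r| <= 1 + 7 = 8

Upper bound = 8


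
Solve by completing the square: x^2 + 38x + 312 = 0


Start: x^2 + 38x + 312 = 0
Move constant: x^2 + 38x = -312
Half of 38 is 19, squared is 361
Add 361 to both sides: x^2 + 38x + 361 = 49
(x + 19)^2 = 49
x + 19 = ±7
x = -19 + 7 = -12 or x = -19 - 7 = -26

x = -26, x = -12


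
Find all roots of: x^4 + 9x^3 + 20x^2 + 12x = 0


The constant term is 0, so x = 0 is a root. Factor out x:
  x^3 + 9x^2 + 20x + 12 = 0
Let p(x) = x^3 + 9x^2 + 20x + 12. By the rational root theorem (leading coefficient 1), any rational root is an integer divisor of 12: try ±1, ±2, ... in turn.
Test x = 1: value = 42 ≠ 0.
Test x = -1: value = 0 ✓, so (x + 1) is a factor.
Synthetic division by (x + 1): bring down 1; 1(-1) + 9 = 8; 8(-1) + 20 = 12; 12(-1) + 12 = 0 → quotient x^2 + 8x + 12, remainder 0.
Solve the quadratic x^2 + 8x + 12 = 0: discriminant = 8^2 - 4(1)(12) = 64 - 48 = 16.
sqrt(16) = 4, so x = (-8 ± 4)/2: x = -2 or x = -6.
Collecting all roots found:

x = -6, x = -2, x = -1, x = 0


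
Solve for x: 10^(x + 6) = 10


Express both sides with the same base.
10 = 10^1
Since the bases match, equate exponents: x + 6 = 1
So x = 1 - (6) = -5

x = -5


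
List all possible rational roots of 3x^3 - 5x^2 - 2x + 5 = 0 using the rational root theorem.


Rational root theorem: possible roots are ±p/q where:
  p divides the constant term (5): p ∈ {1, 5}
  q divides the leading coefficient (3): q ∈ {1, 3}

All possible rational roots: -5, -5/3, -1, -1/3, 1/3, 1, 5/3, 5

-5, -5/3, -1, -1/3, 1/3, 1, 5/3, 5


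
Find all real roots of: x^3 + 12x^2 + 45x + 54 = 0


Let p(x) = x^3 + 12x^2 + 45x + 54. By the rational root theorem (leading coefficient 1), any rational root is an integer divisor of 54: try ±1, ±2, ... in turn.
Test x = 1: value = 112 ≠ 0.
Test x = -1: value = 20 ≠ 0.
Test x = 2: value = 200 ≠ 0.
Test x = -2: value = 4 ≠ 0.
Test x = 3: value = 324 ≠ 0.
Test x = -3: value = 0 ✓, so (x + 3) is a factor.
Synthetic division by (x + 3): bring down 1; 1(-3) + 12 = 9; 9(-3) + 45 = 18; 18(-3) + 54 = 0 → quotient x^2 + 9x + 18, remainder 0.
Solve the quadratic x^2 + 9x + 18 = 0: discriminant = 9^2 - 4(1)(18) = 81 - 72 = 9.
sqrt(9) = 3, so x = (-9 ± 3)/2: x = -3 or x = -6.

x = -6, x = -3 (multiplicity 2)


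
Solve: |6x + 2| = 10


An absolute value equation |expr| = 10 gives two cases:
Case 1: 6x + 2 = 10
  6x = 8, so x = 4/3
Case 2: 6x + 2 = -10
  6x = -12, so x = -2

x = -2, x = 4/3


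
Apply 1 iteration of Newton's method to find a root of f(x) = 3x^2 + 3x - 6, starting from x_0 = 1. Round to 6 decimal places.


Newton's method: x_(n+1) = x_n - f(x_n)/f'(x_n)
f(x) = 3x^2 + 3x - 6
f'(x) = 6x + 3

Iteration 1:
  f(1.000000) = 0.000000
  f'(1.000000) = 9.000000
  x_1 = 1.000000 - (0.000000)/(9.000000) = 1.000000

x_1 = 1.000000


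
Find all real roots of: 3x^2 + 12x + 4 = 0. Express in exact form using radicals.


Using the quadratic formula: x = (-b ± sqrt(b^2 - 4ac)) / (2a)
Here a = 3, b = 12, c = 4
Discriminant = b^2 - 4ac = 12^2 - 4(3)(4) = 144 - 48 = 96
Since discriminant = 96 > 0, there are two real roots.
x = (-12 ± 4*sqrt(6)) / 6
Simplifying: x = (-6 ± 2*sqrt(6)) / 3
Numerically: x ≈ -0.3670 or x ≈ -3.6330

x = (-6 + 2*sqrt(6)) / 3 or x = (-6 - 2*sqrt(6)) / 3


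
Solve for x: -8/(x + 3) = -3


Multiply both sides by (x + 3): -8 = -3(x + 3)
Distribute: -8 = -3x - 9
-3x = -8 + 9 = 1
x = -1/3

x = -1/3


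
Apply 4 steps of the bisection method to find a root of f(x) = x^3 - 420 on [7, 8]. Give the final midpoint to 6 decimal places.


f(x) = x^3 - 420
f(7) = -77 < 0
f(8) = 92 > 0

Step 1: midpoint = (7.000000 + 8.000000)/2 = 7.500000
  f(7.500000) = 1.875000
  f(mid) > 0, so root is in [7.000000, 7.500000]

Step 2: midpoint = (7.000000 + 7.500000)/2 = 7.250000
  f(7.250000) = -38.921875
  f(mid) < 0, so root is in [7.250000, 7.500000]

Step 3: midpoint = (7.250000 + 7.500000)/2 = 7.375000
  f(7.375000) = -18.869141
  f(mid) < 0, so root is in [7.375000, 7.500000]

Step 4: midpoint = (7.375000 + 7.500000)/2 = 7.437500
  f(7.437500) = -8.584229
  f(mid) < 0, so root is in [7.437500, 7.500000]

midpoint = 7.437500


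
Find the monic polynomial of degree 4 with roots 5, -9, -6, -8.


A monic polynomial with roots 5, -9, -6, -8 is:
p(x) = (x - 5)(x + 9)(x + 6)(x + 8)
After multiplying by (x - 5): x - 5
After multiplying by (x + 9): x^2 + 4x - 45
After multiplying by (x + 6): x^3 + 10x^2 - 21x - 270
After multiplying by (x + 8): x^4 + 18x^3 + 59x^2 - 438x - 2160

x^4 + 18x^3 + 59x^2 - 438x - 2160


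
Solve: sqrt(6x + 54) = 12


Square both sides: 6x + 54 = 12^2 = 144
6x = 144 - 54 = 90
x = 15
Check: sqrt(6*15 + 54) = sqrt(144) = 12 ✓

x = 15


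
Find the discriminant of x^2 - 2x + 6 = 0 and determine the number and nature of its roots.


For ax^2 + bx + c = 0, discriminant D = b^2 - 4ac
Here a = 1, b = -2, c = 6
D = (-2)^2 - 4(1)(6) = 4 - 24 = -20

D = -20 < 0
The equation has no real roots (2 complex conjugate roots).

Discriminant = -20, no real roots (2 complex conjugate roots)
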